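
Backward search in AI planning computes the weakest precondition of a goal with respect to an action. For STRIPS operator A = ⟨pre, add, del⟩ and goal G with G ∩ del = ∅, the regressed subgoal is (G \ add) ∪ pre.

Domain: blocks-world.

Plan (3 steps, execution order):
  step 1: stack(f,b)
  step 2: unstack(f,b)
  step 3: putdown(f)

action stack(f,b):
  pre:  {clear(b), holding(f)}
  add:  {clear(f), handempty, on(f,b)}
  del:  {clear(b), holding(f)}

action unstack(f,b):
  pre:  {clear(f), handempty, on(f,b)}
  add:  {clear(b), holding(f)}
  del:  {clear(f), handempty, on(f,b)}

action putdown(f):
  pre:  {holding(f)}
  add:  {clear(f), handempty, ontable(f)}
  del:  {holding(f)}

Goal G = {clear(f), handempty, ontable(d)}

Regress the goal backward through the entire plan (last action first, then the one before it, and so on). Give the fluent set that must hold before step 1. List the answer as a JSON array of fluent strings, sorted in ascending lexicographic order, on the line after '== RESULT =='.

Regress step by step:
  through step 3 (putdown(f)): drop {clear(f), handempty}, keep {ontable(d)}, require {holding(f)}
    → {holding(f), ontable(d)}
  through step 2 (unstack(f,b)): drop {holding(f)}, keep {ontable(d)}, require {clear(f), handempty, on(f,b)}
    → {clear(f), handempty, on(f,b), ontable(d)}
  through step 1 (stack(f,b)): drop {clear(f), handempty, on(f,b)}, keep {ontable(d)}, require {clear(b), holding(f)}
    → {clear(b), holding(f), ontable(d)}

== RESULT ==
["clear(b)", "holding(f)", "ontable(d)"]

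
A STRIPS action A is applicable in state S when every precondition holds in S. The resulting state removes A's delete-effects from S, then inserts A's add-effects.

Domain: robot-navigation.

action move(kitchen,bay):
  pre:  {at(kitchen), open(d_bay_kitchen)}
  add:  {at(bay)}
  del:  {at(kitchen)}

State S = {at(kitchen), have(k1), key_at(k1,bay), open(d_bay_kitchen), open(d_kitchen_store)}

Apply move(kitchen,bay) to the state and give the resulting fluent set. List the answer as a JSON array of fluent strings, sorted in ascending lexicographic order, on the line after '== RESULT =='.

Progress:
  pre ⊆ S: {at(kitchen), open(d_bay_kitchen)} ⊆ S  — applicable
  S \ del = {have(k1), key_at(k1,bay), open(d_bay_kitchen), open(d_kitchen_store)}
  ∪ add   = {at(bay), have(k1), key_at(k1,bay), open(d_bay_kitchen), open(d_kitchen_store)}

== RESULT ==
["at(bay)", "have(k1)", "key_at(k1,bay)", "open(d_bay_kitchen)", "open(d_kitchen_store)"]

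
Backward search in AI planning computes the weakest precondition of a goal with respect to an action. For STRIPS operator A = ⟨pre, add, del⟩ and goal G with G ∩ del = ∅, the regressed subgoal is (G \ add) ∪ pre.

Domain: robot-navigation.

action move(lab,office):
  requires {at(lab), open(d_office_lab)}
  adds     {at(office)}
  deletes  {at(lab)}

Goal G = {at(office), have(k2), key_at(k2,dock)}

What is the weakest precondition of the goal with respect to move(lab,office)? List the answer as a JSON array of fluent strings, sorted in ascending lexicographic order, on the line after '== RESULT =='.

Compute (G \ add) ∪ pre:
  G ∩ del = {}  (empty — regression defined)
  G \ add = {at(office), have(k2), key_at(k2,dock)} \ {at(office)} = {have(k2), key_at(k2,dock)}
  ∪ pre   = {have(k2), key_at(k2,dock)} ∪ {at(lab), open(d_office_lab)}
          = {at(lab), have(k2), key_at(k2,dock), open(d_office_lab)}

== RESULT ==
["at(lab)", "have(k2)", "key_at(k2,dock)", "open(d_office_lab)"]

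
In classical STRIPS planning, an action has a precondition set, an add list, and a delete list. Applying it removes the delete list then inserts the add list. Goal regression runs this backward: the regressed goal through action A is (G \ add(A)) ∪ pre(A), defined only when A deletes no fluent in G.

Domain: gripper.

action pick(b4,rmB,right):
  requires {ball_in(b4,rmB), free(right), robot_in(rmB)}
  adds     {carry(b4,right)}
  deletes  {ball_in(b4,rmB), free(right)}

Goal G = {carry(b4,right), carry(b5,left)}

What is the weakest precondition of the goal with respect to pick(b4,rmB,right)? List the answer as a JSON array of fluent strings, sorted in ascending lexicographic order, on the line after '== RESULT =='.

Regress:
  G ∩ del = {}  (empty — regression defined)
  G \ add = {carry(b4,right), carry(b5,left)} \ {carry(b4,right)} = {carry(b5,left)}
  ∪ pre   = {carry(b5,left)} ∪ {ball_in(b4,rmB), free(right), robot_in(rmB)}
          = {ball_in(b4,rmB), carry(b5,left), free(right), robot_in(rmB)}

== RESULT ==
["ball_in(b4,rmB)", "carry(b5,left)", "free(right)", "robot_in(rmB)"]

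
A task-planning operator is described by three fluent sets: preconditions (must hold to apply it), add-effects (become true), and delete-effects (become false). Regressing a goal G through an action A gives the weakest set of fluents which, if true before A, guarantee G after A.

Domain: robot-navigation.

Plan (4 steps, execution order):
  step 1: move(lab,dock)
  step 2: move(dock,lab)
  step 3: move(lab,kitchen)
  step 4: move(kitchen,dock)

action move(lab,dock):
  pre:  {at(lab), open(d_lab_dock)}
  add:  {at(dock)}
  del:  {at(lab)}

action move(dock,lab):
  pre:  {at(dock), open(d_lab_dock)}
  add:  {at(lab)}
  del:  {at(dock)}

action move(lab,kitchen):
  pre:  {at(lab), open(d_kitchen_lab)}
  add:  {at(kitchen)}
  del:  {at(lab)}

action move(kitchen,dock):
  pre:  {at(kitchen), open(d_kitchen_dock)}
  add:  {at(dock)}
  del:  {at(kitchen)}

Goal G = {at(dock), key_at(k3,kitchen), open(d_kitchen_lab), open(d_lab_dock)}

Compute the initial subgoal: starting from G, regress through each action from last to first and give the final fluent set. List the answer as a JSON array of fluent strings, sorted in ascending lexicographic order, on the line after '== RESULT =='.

Work backward from the goal:
  through step 4 (move(kitchen,dock)): drop {at(dock)}, keep {key_at(k3,kitchen), open(d_kitchen_lab), open(d_lab_dock)}, require {at(kitchen), open(d_kitchen_dock)}
    → {at(kitchen), key_at(k3,kitchen), open(d_kitchen_dock), open(d_kitchen_lab), open(d_lab_dock)}
  through step 3 (move(lab,kitchen)): drop {at(kitchen)}, keep {key_at(k3,kitchen), open(d_kitchen_dock), open(d_kitchen_lab), open(d_lab_dock)}, require {at(lab), open(d_kitchen_lab)}
    → {at(lab), key_at(k3,kitchen), open(d_kitchen_dock), open(d_kitchen_lab), open(d_lab_dock)}
  through step 2 (move(dock,lab)): drop {at(lab)}, keep {key_at(k3,kitchen), open(d_kitchen_dock), open(d_kitchen_lab), open(d_lab_dock)}, require {at(dock), open(d_lab_dock)}
    → {at(dock), key_at(k3,kitchen), open(d_kitchen_dock), open(d_kitchen_lab), open(d_lab_dock)}
  through step 1 (move(lab,dock)): drop {at(dock)}, keep {key_at(k3,kitchen), open(d_kitchen_dock), open(d_kitchen_lab), open(d_lab_dock)}, require {at(lab), open(d_lab_dock)}
    → {at(lab), key_at(k3,kitchen), open(d_kitchen_dock), open(d_kitchen_lab), open(d_lab_dock)}

== RESULT ==
["at(lab)", "key_at(k3,kitchen)", "open(d_kitchen_dock)", "open(d_kitchen_lab)", "open(d_lab_dock)"]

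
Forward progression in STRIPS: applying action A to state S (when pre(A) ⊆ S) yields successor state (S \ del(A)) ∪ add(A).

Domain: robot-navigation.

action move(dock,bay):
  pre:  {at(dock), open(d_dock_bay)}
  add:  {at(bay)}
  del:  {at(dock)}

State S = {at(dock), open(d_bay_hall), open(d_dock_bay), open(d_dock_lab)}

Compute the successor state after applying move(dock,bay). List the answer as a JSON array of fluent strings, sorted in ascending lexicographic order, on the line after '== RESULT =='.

Compute (S \ del) ∪ add:
  pre ⊆ S: {at(dock), open(d_dock_bay)} ⊆ S  — applicable
  S \ del = {open(d_bay_hall), open(d_dock_bay), open(d_dock_lab)}
  ∪ add   = {at(bay), open(d_bay_hall), open(d_dock_bay), open(d_dock_lab)}

== RESULT ==
["at(bay)", "open(d_bay_hall)", "open(d_dock_bay)", "open(d_dock_lab)"]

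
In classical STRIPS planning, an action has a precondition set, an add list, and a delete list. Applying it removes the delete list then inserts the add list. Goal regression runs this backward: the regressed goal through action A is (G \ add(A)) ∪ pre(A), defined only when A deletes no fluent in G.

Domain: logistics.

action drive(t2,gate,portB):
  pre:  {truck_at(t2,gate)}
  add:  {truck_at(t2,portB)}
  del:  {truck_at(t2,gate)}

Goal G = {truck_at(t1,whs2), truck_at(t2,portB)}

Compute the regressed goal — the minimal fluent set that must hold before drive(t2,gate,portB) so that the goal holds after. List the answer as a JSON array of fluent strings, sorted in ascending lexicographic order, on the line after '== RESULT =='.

Compute (G \ add) ∪ pre:
  G ∩ del = {}  (empty — regression defined)
  G \ add = {truck_at(t1,whs2), truck_at(t2,portB)} \ {truck_at(t2,portB)} = {truck_at(t1,whs2)}
  ∪ pre   = {truck_at(t1,whs2)} ∪ {truck_at(t2,gate)}
          = {truck_at(t1,whs2), truck_at(t2,gate)}

== RESULT ==
["truck_at(t1,whs2)", "truck_at(t2,gate)"]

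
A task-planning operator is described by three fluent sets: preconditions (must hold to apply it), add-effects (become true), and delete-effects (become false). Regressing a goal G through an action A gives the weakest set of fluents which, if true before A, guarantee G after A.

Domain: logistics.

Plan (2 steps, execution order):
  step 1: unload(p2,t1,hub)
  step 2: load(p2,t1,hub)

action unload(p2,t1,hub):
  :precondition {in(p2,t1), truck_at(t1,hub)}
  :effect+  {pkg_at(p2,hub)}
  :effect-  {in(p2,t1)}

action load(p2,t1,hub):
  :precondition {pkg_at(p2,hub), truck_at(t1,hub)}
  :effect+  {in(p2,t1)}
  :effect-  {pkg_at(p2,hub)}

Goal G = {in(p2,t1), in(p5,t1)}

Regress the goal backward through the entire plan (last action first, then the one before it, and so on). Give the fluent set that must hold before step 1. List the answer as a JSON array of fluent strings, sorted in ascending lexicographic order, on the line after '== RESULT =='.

Regress step by step:
  through step 2 (load(p2,t1,hub)): drop {in(p2,t1)}, keep {in(p5,t1)}, require {pkg_at(p2,hub), truck_at(t1,hub)}
    → {in(p5,t1), pkg_at(p2,hub), truck_at(t1,hub)}
  through step 1 (unload(p2,t1,hub)): drop {pkg_at(p2,hub)}, keep {in(p5,t1), truck_at(t1,hub)}, require {in(p2,t1), truck_at(t1,hub)}
    → {in(p2,t1), in(p5,t1), truck_at(t1,hub)}

== RESULT ==
["in(p2,t1)", "in(p5,t1)", "truck_at(t1,hub)"]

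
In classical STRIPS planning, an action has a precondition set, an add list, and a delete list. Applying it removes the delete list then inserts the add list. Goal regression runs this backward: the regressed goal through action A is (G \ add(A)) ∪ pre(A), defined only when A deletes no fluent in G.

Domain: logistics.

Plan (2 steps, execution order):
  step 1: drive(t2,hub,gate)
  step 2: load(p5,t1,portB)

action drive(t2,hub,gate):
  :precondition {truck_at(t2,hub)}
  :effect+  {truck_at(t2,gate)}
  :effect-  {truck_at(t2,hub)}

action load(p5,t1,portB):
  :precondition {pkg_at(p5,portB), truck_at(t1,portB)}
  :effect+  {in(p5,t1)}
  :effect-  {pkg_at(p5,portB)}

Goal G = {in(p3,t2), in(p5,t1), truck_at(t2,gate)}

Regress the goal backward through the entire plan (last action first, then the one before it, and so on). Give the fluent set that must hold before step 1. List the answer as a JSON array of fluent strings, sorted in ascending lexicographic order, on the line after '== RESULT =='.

Work backward from the goal:
  through step 2 (load(p5,t1,portB)): drop {in(p5,t1)}, keep {in(p3,t2), truck_at(t2,gate)}, require {pkg_at(p5,portB), truck_at(t1,portB)}
    → {in(p3,t2), pkg_at(p5,portB), truck_at(t1,portB), truck_at(t2,gate)}
  through step 1 (drive(t2,hub,gate)): drop {truck_at(t2,gate)}, keep {in(p3,t2), pkg_at(p5,portB), truck_at(t1,portB)}, require {truck_at(t2,hub)}
    → {in(p3,t2), pkg_at(p5,portB), truck_at(t1,portB), truck_at(t2,hub)}

== RESULT ==
["in(p3,t2)", "pkg_at(p5,portB)", "truck_at(t1,portB)", "truck_at(t2,hub)"]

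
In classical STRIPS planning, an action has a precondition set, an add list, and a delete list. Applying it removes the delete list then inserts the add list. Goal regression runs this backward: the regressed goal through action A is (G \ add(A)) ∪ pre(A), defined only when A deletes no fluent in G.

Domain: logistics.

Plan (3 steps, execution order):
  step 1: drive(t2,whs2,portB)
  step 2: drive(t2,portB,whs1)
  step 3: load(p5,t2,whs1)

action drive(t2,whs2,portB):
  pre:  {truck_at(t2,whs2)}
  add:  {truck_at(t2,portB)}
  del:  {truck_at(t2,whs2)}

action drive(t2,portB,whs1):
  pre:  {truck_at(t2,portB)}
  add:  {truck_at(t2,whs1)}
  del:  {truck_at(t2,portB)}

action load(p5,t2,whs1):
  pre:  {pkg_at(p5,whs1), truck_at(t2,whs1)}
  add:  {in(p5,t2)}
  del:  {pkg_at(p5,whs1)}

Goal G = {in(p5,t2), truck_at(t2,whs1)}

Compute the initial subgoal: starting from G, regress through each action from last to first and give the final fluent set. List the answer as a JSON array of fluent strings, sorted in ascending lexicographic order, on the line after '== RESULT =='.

Regress step by step:
  through step 3 (load(p5,t2,whs1)): drop {in(p5,t2)}, keep {truck_at(t2,whs1)}, require {pkg_at(p5,whs1), truck_at(t2,whs1)}
    → {pkg_at(p5,whs1), truck_at(t2,whs1)}
  through step 2 (drive(t2,portB,whs1)): drop {truck_at(t2,whs1)}, keep {pkg_at(p5,whs1)}, require {truck_at(t2,portB)}
    → {pkg_at(p5,whs1), truck_at(t2,portB)}
  through step 1 (drive(t2,whs2,portB)): drop {truck_at(t2,portB)}, keep {pkg_at(p5,whs1)}, require {truck_at(t2,whs2)}
    → {pkg_at(p5,whs1), truck_at(t2,whs2)}

== RESULT ==
["pkg_at(p5,whs1)", "truck_at(t2,whs2)"]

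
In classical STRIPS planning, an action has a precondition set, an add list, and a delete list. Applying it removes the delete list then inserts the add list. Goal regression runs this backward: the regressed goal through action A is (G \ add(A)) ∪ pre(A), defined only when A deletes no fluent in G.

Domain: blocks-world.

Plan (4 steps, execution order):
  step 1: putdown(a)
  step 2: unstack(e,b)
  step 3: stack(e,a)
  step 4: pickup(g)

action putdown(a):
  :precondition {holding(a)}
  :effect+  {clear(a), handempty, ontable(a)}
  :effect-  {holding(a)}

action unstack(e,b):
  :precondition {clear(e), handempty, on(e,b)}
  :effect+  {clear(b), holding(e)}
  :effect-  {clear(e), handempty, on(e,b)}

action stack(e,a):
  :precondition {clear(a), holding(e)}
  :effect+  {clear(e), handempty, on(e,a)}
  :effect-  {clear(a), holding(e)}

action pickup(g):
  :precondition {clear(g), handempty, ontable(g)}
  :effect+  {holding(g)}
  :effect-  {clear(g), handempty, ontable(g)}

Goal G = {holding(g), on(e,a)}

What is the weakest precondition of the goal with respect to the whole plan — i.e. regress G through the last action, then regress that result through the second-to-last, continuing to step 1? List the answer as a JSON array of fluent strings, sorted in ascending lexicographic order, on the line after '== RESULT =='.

Work backward from the goal:
  through step 4 (pickup(g)): drop {holding(g)}, keep {on(e,a)}, require {clear(g), handempty, ontable(g)}
    → {clear(g), handempty, on(e,a), ontable(g)}
  through step 3 (stack(e,a)): drop {handempty, on(e,a)}, keep {clear(g), ontable(g)}, require {clear(a), holding(e)}
    → {clear(a), clear(g), holding(e), ontable(g)}
  through step 2 (unstack(e,b)): drop {holding(e)}, keep {clear(a), clear(g), ontable(g)}, require {clear(e), handempty, on(e,b)}
    → {clear(a), clear(e), clear(g), handempty, on(e,b), ontable(g)}
  through step 1 (putdown(a)): drop {clear(a), handempty}, keep {clear(e), clear(g), on(e,b), ontable(g)}, require {holding(a)}
    → {clear(e), clear(g), holding(a), on(e,b), ontable(g)}

== RESULT ==
["clear(e)", "clear(g)", "holding(a)", "on(e,b)", "ontable(g)"]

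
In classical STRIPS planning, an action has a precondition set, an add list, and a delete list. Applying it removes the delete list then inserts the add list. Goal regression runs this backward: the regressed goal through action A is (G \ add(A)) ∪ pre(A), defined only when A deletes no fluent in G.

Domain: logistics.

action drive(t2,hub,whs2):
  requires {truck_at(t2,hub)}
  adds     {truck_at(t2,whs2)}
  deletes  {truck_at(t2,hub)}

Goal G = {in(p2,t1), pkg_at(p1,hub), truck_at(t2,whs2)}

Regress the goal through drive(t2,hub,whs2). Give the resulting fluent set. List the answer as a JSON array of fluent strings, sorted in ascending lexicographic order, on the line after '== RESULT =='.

Regress:
  G ∩ del = {}  (empty — regression defined)
  G \ add = {in(p2,t1), pkg_at(p1,hub), truck_at(t2,whs2)} \ {truck_at(t2,whs2)} = {in(p2,t1), pkg_at(p1,hub)}
  ∪ pre   = {in(p2,t1), pkg_at(p1,hub)} ∪ {truck_at(t2,hub)}
          = {in(p2,t1), pkg_at(p1,hub), truck_at(t2,hub)}

== RESULT ==
["in(p2,t1)", "pkg_at(p1,hub)", "truck_at(t2,hub)"]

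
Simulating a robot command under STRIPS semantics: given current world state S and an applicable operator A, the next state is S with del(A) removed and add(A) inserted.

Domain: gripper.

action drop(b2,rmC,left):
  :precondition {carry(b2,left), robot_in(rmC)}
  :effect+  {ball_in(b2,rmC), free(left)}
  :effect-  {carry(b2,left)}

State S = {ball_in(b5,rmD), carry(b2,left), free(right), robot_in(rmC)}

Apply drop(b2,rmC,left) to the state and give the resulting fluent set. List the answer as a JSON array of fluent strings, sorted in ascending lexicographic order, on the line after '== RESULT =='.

Compute (S \ del) ∪ add:
  pre ⊆ S: {carry(b2,left), robot_in(rmC)} ⊆ S  — applicable
  S \ del = {ball_in(b5,rmD), free(right), robot_in(rmC)}
  ∪ add   = {ball_in(b2,rmC), ball_in(b5,rmD), free(left), free(right), robot_in(rmC)}

== RESULT ==
["ball_in(b2,rmC)", "ball_in(b5,rmD)", "free(left)", "free(right)", "robot_in(rmC)"]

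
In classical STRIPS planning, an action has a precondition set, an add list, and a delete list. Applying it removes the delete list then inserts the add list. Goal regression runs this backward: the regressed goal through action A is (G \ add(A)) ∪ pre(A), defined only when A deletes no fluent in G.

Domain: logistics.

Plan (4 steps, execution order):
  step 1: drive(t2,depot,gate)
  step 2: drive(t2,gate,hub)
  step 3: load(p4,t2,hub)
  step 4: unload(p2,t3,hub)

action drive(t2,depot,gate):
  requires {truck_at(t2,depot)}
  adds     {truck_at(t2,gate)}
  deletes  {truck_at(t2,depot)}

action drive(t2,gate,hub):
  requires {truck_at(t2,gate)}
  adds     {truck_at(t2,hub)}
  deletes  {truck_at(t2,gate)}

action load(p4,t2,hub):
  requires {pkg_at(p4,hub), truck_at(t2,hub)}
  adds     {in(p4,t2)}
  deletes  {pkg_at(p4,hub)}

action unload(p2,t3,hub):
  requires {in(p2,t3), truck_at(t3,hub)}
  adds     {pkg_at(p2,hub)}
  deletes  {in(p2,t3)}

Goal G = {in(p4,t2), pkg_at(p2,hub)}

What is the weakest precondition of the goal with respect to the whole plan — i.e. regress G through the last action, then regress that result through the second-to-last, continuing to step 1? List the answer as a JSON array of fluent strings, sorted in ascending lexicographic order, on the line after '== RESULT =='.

Work backward from the goal:
  through step 4 (unload(p2,t3,hub)): drop {pkg_at(p2,hub)}, keep {in(p4,t2)}, require {in(p2,t3), truck_at(t3,hub)}
    → {in(p2,t3), in(p4,t2), truck_at(t3,hub)}
  through step 3 (load(p4,t2,hub)): drop {in(p4,t2)}, keep {in(p2,t3), truck_at(t3,hub)}, require {pkg_at(p4,hub), truck_at(t2,hub)}
    → {in(p2,t3), pkg_at(p4,hub), truck_at(t2,hub), truck_at(t3,hub)}
  through step 2 (drive(t2,gate,hub)): drop {truck_at(t2,hub)}, keep {in(p2,t3), pkg_at(p4,hub), truck_at(t3,hub)}, require {truck_at(t2,gate)}
    → {in(p2,t3), pkg_at(p4,hub), truck_at(t2,gate), truck_at(t3,hub)}
  through step 1 (drive(t2,depot,gate)): drop {truck_at(t2,gate)}, keep {in(p2,t3), pkg_at(p4,hub), truck_at(t3,hub)}, require {truck_at(t2,depot)}
    → {in(p2,t3), pkg_at(p4,hub), truck_at(t2,depot), truck_at(t3,hub)}

== RESULT ==
["in(p2,t3)", "pkg_at(p4,hub)", "truck_at(t2,depot)", "truck_at(t3,hub)"]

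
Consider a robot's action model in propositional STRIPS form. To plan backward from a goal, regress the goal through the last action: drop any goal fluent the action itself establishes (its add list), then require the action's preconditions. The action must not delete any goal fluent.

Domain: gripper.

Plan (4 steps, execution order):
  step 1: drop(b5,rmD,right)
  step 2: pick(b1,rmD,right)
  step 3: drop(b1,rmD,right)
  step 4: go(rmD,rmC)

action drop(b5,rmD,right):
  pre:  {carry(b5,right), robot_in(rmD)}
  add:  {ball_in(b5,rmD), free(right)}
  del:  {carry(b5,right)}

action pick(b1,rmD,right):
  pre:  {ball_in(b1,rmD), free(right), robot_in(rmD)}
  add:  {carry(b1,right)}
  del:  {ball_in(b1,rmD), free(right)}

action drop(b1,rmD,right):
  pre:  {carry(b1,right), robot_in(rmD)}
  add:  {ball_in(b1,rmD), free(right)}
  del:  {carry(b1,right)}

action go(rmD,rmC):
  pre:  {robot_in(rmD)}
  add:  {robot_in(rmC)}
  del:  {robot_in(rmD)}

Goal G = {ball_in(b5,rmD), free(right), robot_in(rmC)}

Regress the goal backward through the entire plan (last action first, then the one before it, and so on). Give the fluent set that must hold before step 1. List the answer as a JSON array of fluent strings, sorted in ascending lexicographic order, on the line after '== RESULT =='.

Work backward from the goal:
  through step 4 (go(rmD,rmC)): drop {robot_in(rmC)}, keep {ball_in(b5,rmD), free(right)}, require {robot_in(rmD)}
    → {ball_in(b5,rmD), free(right), robot_in(rmD)}
  through step 3 (drop(b1,rmD,right)): drop {free(right)}, keep {ball_in(b5,rmD), robot_in(rmD)}, require {carry(b1,right), robot_in(rmD)}
    → {ball_in(b5,rmD), carry(b1,right), robot_in(rmD)}
  through step 2 (pick(b1,rmD,right)): drop {carry(b1,right)}, keep {ball_in(b5,rmD), robot_in(rmD)}, require {ball_in(b1,rmD), free(right), robot_in(rmD)}
    → {ball_in(b1,rmD), ball_in(b5,rmD), free(right), robot_in(rmD)}
  through step 1 (drop(b5,rmD,right)): drop {ball_in(b5,rmD), free(right)}, keep {ball_in(b1,rmD), robot_in(rmD)}, require {carry(b5,right), robot_in(rmD)}
    → {ball_in(b1,rmD), carry(b5,right), robot_in(rmD)}

== RESULT ==
["ball_in(b1,rmD)", "carry(b5,right)", "robot_in(rmD)"]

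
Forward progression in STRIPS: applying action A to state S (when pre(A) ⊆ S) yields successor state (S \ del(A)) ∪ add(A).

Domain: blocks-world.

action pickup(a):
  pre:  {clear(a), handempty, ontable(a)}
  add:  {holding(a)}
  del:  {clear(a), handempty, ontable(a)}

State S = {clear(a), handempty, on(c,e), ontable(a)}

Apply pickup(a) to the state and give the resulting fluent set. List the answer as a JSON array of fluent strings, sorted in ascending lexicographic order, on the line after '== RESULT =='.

Progress:
  pre ⊆ S: {clear(a), handempty, ontable(a)} ⊆ S  — applicable
  S \ del = {on(c,e)}
  ∪ add   = {holding(a), on(c,e)}

== RESULT ==
["holding(a)", "on(c,e)"]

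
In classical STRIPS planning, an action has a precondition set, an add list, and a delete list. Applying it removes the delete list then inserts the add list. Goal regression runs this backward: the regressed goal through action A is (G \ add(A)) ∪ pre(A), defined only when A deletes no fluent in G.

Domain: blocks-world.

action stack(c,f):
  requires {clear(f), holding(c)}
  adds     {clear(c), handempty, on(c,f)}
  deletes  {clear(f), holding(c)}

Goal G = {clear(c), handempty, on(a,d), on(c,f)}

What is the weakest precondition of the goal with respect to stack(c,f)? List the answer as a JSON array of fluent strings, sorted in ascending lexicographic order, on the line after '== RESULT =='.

Compute (G \ add) ∪ pre:
  G ∩ del = {}  (empty — regression defined)
  G \ add = {clear(c), handempty, on(a,d), on(c,f)} \ {clear(c), handempty, on(c,f)} = {on(a,d)}
  ∪ pre   = {on(a,d)} ∪ {clear(f), holding(c)}
          = {clear(f), holding(c), on(a,d)}

== RESULT ==
["clear(f)", "holding(c)", "on(a,d)"]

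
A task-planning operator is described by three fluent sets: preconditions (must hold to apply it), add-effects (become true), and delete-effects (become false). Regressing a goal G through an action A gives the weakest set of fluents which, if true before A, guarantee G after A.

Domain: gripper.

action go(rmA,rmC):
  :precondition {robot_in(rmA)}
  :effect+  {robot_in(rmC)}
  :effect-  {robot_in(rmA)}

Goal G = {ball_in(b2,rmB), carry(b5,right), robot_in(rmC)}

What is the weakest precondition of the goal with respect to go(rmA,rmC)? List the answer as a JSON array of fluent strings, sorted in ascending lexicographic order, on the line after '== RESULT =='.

Regress:
  G ∩ del = {}  (empty — regression defined)
  G \ add = {ball_in(b2,rmB), carry(b5,right), robot_in(rmC)} \ {robot_in(rmC)} = {ball_in(b2,rmB), carry(b5,right)}
  ∪ pre   = {ball_in(b2,rmB), carry(b5,right)} ∪ {robot_in(rmA)}
          = {ball_in(b2,rmB), carry(b5,right), robot_in(rmA)}

== RESULT ==
["ball_in(b2,rmB)", "carry(b5,right)", "robot_in(rmA)"]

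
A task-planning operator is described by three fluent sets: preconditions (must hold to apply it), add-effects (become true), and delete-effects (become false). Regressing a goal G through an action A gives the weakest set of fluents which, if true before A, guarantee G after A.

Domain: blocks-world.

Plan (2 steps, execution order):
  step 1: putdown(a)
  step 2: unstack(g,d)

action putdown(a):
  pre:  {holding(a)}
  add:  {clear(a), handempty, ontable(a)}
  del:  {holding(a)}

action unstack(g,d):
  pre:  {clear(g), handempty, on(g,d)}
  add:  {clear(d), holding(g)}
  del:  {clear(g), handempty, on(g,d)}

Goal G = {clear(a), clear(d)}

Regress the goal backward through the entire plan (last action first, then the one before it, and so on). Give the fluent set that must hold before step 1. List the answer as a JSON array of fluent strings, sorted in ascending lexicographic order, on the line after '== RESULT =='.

Regress step by step:
  through step 2 (unstack(g,d)): drop {clear(d)}, keep {clear(a)}, require {clear(g), handempty, on(g,d)}
    → {clear(a), clear(g), handempty, on(g,d)}
  through step 1 (putdown(a)): drop {clear(a), handempty}, keep {clear(g), on(g,d)}, require {holding(a)}
    → {clear(g), holding(a), on(g,d)}

== RESULT ==
["clear(g)", "holding(a)", "on(g,d)"]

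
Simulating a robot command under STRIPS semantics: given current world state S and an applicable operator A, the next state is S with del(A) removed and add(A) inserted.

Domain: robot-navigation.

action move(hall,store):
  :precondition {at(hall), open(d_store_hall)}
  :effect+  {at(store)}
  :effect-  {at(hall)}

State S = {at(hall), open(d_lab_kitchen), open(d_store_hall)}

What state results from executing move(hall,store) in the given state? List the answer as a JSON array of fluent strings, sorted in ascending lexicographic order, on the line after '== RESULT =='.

Progress:
  pre ⊆ S: {at(hall), open(d_store_hall)} ⊆ S  — applicable
  S \ del = {open(d_lab_kitchen), open(d_store_hall)}
  ∪ add   = {at(store), open(d_lab_kitchen), open(d_store_hall)}

== RESULT ==
["at(store)", "open(d_lab_kitchen)", "open(d_store_hall)"]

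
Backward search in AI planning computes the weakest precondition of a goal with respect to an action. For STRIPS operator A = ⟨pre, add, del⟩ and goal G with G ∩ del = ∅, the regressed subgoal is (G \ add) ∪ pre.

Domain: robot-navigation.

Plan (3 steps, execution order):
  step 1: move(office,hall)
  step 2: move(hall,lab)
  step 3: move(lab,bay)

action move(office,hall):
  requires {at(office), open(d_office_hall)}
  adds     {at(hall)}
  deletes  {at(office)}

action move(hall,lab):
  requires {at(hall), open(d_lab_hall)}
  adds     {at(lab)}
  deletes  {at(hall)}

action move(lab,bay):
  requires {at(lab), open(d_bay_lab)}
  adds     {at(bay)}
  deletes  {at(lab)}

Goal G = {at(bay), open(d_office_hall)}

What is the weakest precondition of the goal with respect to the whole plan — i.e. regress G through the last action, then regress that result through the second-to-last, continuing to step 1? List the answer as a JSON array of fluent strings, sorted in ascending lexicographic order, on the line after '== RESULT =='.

Work backward from the goal:
  through step 3 (move(lab,bay)): drop {at(bay)}, keep {open(d_office_hall)}, require {at(lab), open(d_bay_lab)}
    → {at(lab), open(d_bay_lab), open(d_office_hall)}
  through step 2 (move(hall,lab)): drop {at(lab)}, keep {open(d_bay_lab), open(d_office_hall)}, require {at(hall), open(d_lab_hall)}
    → {at(hall), open(d_bay_lab), open(d_lab_hall), open(d_office_hall)}
  through step 1 (move(office,hall)): drop {at(hall)}, keep {open(d_bay_lab), open(d_lab_hall), open(d_office_hall)}, require {at(office), open(d_office_hall)}
    → {at(office), open(d_bay_lab), open(d_lab_hall), open(d_office_hall)}

== RESULT ==
["at(office)", "open(d_bay_lab)", "open(d_lab_hall)", "open(d_office_hall)"]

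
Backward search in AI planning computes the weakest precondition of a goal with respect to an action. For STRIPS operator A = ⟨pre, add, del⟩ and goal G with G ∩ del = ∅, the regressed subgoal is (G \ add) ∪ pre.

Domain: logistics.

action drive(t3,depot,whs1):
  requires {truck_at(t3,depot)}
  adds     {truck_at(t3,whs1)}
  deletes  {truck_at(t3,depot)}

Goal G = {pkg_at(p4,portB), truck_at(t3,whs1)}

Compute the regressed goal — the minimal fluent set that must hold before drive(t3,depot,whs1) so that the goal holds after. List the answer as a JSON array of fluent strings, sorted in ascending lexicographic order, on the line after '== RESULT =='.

Regress:
  G ∩ del = {}  (empty — regression defined)
  G \ add = {pkg_at(p4,portB), truck_at(t3,whs1)} \ {truck_at(t3,whs1)} = {pkg_at(p4,portB)}
  ∪ pre   = {pkg_at(p4,portB)} ∪ {truck_at(t3,depot)}
          = {pkg_at(p4,portB), truck_at(t3,depot)}

== RESULT ==
["pkg_at(p4,portB)", "truck_at(t3,depot)"]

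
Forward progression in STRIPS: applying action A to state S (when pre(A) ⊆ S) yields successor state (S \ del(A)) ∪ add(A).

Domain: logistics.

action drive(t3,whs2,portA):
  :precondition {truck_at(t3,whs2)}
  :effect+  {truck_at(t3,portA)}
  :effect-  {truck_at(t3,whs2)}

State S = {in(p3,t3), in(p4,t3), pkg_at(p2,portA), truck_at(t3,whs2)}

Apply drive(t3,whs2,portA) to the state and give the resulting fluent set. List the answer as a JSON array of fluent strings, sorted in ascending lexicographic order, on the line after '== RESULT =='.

Compute (S \ del) ∪ add:
  pre ⊆ S: {truck_at(t3,whs2)} ⊆ S  — applicable
  S \ del = {in(p3,t3), in(p4,t3), pkg_at(p2,portA)}
  ∪ add   = {in(p3,t3), in(p4,t3), pkg_at(p2,portA), truck_at(t3,portA)}

== RESULT ==
["in(p3,t3)", "in(p4,t3)", "pkg_at(p2,portA)", "truck_at(t3,portA)"]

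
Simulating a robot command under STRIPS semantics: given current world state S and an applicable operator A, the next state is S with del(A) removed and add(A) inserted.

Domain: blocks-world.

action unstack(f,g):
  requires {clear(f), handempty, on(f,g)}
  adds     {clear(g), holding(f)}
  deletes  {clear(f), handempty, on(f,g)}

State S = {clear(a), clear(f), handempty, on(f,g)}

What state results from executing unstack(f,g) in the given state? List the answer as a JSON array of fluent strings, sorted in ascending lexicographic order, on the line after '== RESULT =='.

Compute (S \ del) ∪ add:
  pre ⊆ S: {clear(f), handempty, on(f,g)} ⊆ S  — applicable
  S \ del = {clear(a)}
  ∪ add   = {clear(a), clear(g), holding(f)}

== RESULT ==
["clear(a)", "clear(g)", "holding(f)"]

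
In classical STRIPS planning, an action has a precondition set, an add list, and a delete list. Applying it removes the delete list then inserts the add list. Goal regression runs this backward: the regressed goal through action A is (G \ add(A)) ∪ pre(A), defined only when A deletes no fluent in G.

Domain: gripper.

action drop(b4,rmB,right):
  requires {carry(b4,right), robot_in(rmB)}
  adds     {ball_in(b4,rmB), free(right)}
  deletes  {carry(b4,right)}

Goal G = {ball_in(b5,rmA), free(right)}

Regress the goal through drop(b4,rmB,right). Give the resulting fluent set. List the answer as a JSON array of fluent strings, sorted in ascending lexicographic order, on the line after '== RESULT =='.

Regress:
  G ∩ del = {}  (empty — regression defined)
  G \ add = {ball_in(b5,rmA), free(right)} \ {ball_in(b4,rmB), free(right)} = {ball_in(b5,rmA)}
  ∪ pre   = {ball_in(b5,rmA)} ∪ {carry(b4,right), robot_in(rmB)}
          = {ball_in(b5,rmA), carry(b4,right), robot_in(rmB)}

== RESULT ==
["ball_in(b5,rmA)", "carry(b4,right)", "robot_in(rmB)"]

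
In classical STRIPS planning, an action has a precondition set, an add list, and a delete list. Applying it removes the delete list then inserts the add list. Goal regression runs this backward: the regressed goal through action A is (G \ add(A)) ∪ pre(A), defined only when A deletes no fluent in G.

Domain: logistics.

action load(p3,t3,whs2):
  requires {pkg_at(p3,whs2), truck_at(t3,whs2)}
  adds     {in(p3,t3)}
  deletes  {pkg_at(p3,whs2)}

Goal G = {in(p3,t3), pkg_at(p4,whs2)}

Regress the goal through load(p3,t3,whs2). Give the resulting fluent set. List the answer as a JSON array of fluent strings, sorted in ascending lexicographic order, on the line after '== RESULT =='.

Compute (G \ add) ∪ pre:
  G ∩ del = {}  (empty — regression defined)
  G \ add = {in(p3,t3), pkg_at(p4,whs2)} \ {in(p3,t3)} = {pkg_at(p4,whs2)}
  ∪ pre   = {pkg_at(p4,whs2)} ∪ {pkg_at(p3,whs2), truck_at(t3,whs2)}
          = {pkg_at(p3,whs2), pkg_at(p4,whs2), truck_at(t3,whs2)}

== RESULT ==
["pkg_at(p3,whs2)", "pkg_at(p4,whs2)", "truck_at(t3,whs2)"]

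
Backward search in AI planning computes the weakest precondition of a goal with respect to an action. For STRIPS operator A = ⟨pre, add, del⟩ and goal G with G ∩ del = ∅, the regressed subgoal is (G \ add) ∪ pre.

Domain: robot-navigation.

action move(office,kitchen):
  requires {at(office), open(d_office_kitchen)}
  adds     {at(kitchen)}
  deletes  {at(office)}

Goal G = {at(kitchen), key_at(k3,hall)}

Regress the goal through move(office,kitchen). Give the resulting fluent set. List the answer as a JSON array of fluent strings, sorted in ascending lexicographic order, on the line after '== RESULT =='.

Regress:
  G ∩ del = {}  (empty — regression defined)
  G \ add = {at(kitchen), key_at(k3,hall)} \ {at(kitchen)} = {key_at(k3,hall)}
  ∪ pre   = {key_at(k3,hall)} ∪ {at(office), open(d_office_kitchen)}
          = {at(office), key_at(k3,hall), open(d_office_kitchen)}

== RESULT ==
["at(office)", "key_at(k3,hall)", "open(d_office_kitchen)"]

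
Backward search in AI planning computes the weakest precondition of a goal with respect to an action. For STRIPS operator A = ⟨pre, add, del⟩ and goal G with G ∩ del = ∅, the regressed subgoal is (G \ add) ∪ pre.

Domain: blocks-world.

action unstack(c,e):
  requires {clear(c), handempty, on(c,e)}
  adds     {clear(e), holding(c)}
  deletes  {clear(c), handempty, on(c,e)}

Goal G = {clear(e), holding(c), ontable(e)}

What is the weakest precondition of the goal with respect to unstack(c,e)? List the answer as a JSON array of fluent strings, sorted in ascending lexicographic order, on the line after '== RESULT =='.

Regress:
  G ∩ del = {}  (empty — regression defined)
  G \ add = {clear(e), holding(c), ontable(e)} \ {clear(e), holding(c)} = {ontable(e)}
  ∪ pre   = {ontable(e)} ∪ {clear(c), handempty, on(c,e)}
          = {clear(c), handempty, on(c,e), ontable(e)}

== RESULT ==
["clear(c)", "handempty", "on(c,e)", "ontable(e)"]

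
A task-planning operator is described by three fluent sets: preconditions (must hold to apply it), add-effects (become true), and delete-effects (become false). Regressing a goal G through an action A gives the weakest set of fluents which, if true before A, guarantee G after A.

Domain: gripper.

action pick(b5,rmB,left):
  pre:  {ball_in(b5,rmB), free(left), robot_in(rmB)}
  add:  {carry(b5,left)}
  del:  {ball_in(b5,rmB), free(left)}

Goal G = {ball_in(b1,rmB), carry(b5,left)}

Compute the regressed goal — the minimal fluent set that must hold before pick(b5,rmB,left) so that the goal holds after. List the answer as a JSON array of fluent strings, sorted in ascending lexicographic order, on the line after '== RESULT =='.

Regress:
  G ∩ del = {}  (empty — regression defined)
  G \ add = {ball_in(b1,rmB), carry(b5,left)} \ {carry(b5,left)} = {ball_in(b1,rmB)}
  ∪ pre   = {ball_in(b1,rmB)} ∪ {ball_in(b5,rmB), free(left), robot_in(rmB)}
          = {ball_in(b1,rmB), ball_in(b5,rmB), free(left), robot_in(rmB)}

== RESULT ==
["ball_in(b1,rmB)", "ball_in(b5,rmB)", "free(left)", "robot_in(rmB)"]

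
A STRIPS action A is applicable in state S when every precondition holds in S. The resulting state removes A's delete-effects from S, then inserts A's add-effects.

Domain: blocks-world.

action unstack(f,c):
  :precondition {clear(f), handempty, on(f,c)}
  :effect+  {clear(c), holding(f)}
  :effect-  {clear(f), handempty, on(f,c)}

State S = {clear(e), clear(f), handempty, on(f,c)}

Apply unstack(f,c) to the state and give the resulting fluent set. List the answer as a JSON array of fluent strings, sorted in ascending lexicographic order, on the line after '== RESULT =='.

Compute (S \ del) ∪ add:
  pre ⊆ S: {clear(f), handempty, on(f,c)} ⊆ S  — applicable
  S \ del = {clear(e)}
  ∪ add   = {clear(c), clear(e), holding(f)}

== RESULT ==
["clear(c)", "clear(e)", "holding(f)"]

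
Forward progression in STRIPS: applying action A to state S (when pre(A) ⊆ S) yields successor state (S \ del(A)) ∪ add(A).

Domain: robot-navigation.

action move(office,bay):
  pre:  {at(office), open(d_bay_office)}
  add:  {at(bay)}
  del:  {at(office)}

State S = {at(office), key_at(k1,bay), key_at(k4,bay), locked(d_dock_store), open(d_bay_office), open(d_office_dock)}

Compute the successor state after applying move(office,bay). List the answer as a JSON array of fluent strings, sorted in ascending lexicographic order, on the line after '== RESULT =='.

Progress:
  pre ⊆ S: {at(office), open(d_bay_office)} ⊆ S  — applicable
  S \ del = {key_at(k1,bay), key_at(k4,bay), locked(d_dock_store), open(d_bay_office), open(d_office_dock)}
  ∪ add   = {at(bay), key_at(k1,bay), key_at(k4,bay), locked(d_dock_store), open(d_bay_office), open(d_office_dock)}

== RESULT ==
["at(bay)", "key_at(k1,bay)", "key_at(k4,bay)", "locked(d_dock_store)", "open(d_bay_office)", "open(d_office_dock)"]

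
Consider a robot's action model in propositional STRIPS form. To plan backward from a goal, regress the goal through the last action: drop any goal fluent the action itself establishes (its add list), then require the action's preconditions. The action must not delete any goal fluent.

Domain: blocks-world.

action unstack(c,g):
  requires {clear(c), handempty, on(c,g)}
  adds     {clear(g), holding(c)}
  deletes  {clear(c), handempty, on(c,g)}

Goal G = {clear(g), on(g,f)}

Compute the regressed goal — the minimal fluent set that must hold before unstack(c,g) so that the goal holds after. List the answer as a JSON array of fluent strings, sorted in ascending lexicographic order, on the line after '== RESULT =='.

Regress:
  G ∩ del = {}  (empty — regression defined)
  G \ add = {clear(g), on(g,f)} \ {clear(g), holding(c)} = {on(g,f)}
  ∪ pre   = {on(g,f)} ∪ {clear(c), handempty, on(c,g)}
          = {clear(c), handempty, on(c,g), on(g,f)}

== RESULT ==
["clear(c)", "handempty", "on(c,g)", "on(g,f)"]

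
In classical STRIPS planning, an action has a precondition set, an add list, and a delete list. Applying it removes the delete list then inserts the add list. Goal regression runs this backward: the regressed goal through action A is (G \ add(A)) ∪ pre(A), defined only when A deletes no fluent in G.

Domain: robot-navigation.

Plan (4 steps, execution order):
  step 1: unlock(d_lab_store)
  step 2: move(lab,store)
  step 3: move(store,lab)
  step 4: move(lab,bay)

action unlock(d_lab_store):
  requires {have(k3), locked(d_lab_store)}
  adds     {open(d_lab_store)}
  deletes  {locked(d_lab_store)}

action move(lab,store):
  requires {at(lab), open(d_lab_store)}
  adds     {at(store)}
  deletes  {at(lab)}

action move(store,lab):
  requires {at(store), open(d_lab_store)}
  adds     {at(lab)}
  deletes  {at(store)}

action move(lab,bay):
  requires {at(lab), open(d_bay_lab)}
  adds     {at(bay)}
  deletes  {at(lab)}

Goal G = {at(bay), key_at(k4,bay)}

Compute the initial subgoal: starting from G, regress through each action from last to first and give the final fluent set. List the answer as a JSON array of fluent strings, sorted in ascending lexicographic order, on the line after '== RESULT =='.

Work backward from the goal:
  through step 4 (move(lab,bay)): drop {at(bay)}, keep {key_at(k4,bay)}, require {at(lab), open(d_bay_lab)}
    → {at(lab), key_at(k4,bay), open(d_bay_lab)}
  through step 3 (move(store,lab)): drop {at(lab)}, keep {key_at(k4,bay), open(d_bay_lab)}, require {at(store), open(d_lab_store)}
    → {at(store), key_at(k4,bay), open(d_bay_lab), open(d_lab_store)}
  through step 2 (move(lab,store)): drop {at(store)}, keep {key_at(k4,bay), open(d_bay_lab), open(d_lab_store)}, require {at(lab), open(d_lab_store)}
    → {at(lab), key_at(k4,bay), open(d_bay_lab), open(d_lab_store)}
  through step 1 (unlock(d_lab_store)): drop {open(d_lab_store)}, keep {at(lab), key_at(k4,bay), open(d_bay_lab)}, require {have(k3), locked(d_lab_store)}
    → {at(lab), have(k3), key_at(k4,bay), locked(d_lab_store), open(d_bay_lab)}

== RESULT ==
["at(lab)", "have(k3)", "key_at(k4,bay)", "locked(d_lab_store)", "open(d_bay_lab)"]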